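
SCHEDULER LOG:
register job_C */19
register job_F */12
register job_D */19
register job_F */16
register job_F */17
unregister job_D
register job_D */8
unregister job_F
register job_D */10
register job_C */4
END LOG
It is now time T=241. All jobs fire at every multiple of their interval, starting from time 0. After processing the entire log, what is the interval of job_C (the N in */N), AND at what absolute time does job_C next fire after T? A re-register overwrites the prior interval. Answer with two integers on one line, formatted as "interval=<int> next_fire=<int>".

Op 1: register job_C */19 -> active={job_C:*/19}
Op 2: register job_F */12 -> active={job_C:*/19, job_F:*/12}
Op 3: register job_D */19 -> active={job_C:*/19, job_D:*/19, job_F:*/12}
Op 4: register job_F */16 -> active={job_C:*/19, job_D:*/19, job_F:*/16}
Op 5: register job_F */17 -> active={job_C:*/19, job_D:*/19, job_F:*/17}
Op 6: unregister job_D -> active={job_C:*/19, job_F:*/17}
Op 7: register job_D */8 -> active={job_C:*/19, job_D:*/8, job_F:*/17}
Op 8: unregister job_F -> active={job_C:*/19, job_D:*/8}
Op 9: register job_D */10 -> active={job_C:*/19, job_D:*/10}
Op 10: register job_C */4 -> active={job_C:*/4, job_D:*/10}
Final interval of job_C = 4
Next fire of job_C after T=241: (241//4+1)*4 = 244

Answer: interval=4 next_fire=244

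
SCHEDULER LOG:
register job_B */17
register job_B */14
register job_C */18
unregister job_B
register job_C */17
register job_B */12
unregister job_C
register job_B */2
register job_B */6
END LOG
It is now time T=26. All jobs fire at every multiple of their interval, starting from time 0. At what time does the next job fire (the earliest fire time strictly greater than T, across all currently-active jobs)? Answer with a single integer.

Op 1: register job_B */17 -> active={job_B:*/17}
Op 2: register job_B */14 -> active={job_B:*/14}
Op 3: register job_C */18 -> active={job_B:*/14, job_C:*/18}
Op 4: unregister job_B -> active={job_C:*/18}
Op 5: register job_C */17 -> active={job_C:*/17}
Op 6: register job_B */12 -> active={job_B:*/12, job_C:*/17}
Op 7: unregister job_C -> active={job_B:*/12}
Op 8: register job_B */2 -> active={job_B:*/2}
Op 9: register job_B */6 -> active={job_B:*/6}
  job_B: interval 6, next fire after T=26 is 30
Earliest fire time = 30 (job job_B)

Answer: 30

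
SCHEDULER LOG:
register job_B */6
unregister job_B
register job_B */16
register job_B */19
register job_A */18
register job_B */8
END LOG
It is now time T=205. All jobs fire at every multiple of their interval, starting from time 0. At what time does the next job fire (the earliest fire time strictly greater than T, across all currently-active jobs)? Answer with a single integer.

Op 1: register job_B */6 -> active={job_B:*/6}
Op 2: unregister job_B -> active={}
Op 3: register job_B */16 -> active={job_B:*/16}
Op 4: register job_B */19 -> active={job_B:*/19}
Op 5: register job_A */18 -> active={job_A:*/18, job_B:*/19}
Op 6: register job_B */8 -> active={job_A:*/18, job_B:*/8}
  job_A: interval 18, next fire after T=205 is 216
  job_B: interval 8, next fire after T=205 is 208
Earliest fire time = 208 (job job_B)

Answer: 208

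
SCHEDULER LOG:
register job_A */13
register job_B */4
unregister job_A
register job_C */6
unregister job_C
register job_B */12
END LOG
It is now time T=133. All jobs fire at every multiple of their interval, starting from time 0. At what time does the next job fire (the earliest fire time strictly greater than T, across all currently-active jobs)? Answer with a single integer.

Op 1: register job_A */13 -> active={job_A:*/13}
Op 2: register job_B */4 -> active={job_A:*/13, job_B:*/4}
Op 3: unregister job_A -> active={job_B:*/4}
Op 4: register job_C */6 -> active={job_B:*/4, job_C:*/6}
Op 5: unregister job_C -> active={job_B:*/4}
Op 6: register job_B */12 -> active={job_B:*/12}
  job_B: interval 12, next fire after T=133 is 144
Earliest fire time = 144 (job job_B)

Answer: 144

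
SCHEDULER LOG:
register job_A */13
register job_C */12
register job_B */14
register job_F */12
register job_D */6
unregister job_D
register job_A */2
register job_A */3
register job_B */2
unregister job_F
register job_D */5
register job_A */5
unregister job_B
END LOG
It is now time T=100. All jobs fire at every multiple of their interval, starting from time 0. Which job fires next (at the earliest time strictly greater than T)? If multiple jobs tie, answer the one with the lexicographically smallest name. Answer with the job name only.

Answer: job_A

Derivation:
Op 1: register job_A */13 -> active={job_A:*/13}
Op 2: register job_C */12 -> active={job_A:*/13, job_C:*/12}
Op 3: register job_B */14 -> active={job_A:*/13, job_B:*/14, job_C:*/12}
Op 4: register job_F */12 -> active={job_A:*/13, job_B:*/14, job_C:*/12, job_F:*/12}
Op 5: register job_D */6 -> active={job_A:*/13, job_B:*/14, job_C:*/12, job_D:*/6, job_F:*/12}
Op 6: unregister job_D -> active={job_A:*/13, job_B:*/14, job_C:*/12, job_F:*/12}
Op 7: register job_A */2 -> active={job_A:*/2, job_B:*/14, job_C:*/12, job_F:*/12}
Op 8: register job_A */3 -> active={job_A:*/3, job_B:*/14, job_C:*/12, job_F:*/12}
Op 9: register job_B */2 -> active={job_A:*/3, job_B:*/2, job_C:*/12, job_F:*/12}
Op 10: unregister job_F -> active={job_A:*/3, job_B:*/2, job_C:*/12}
Op 11: register job_D */5 -> active={job_A:*/3, job_B:*/2, job_C:*/12, job_D:*/5}
Op 12: register job_A */5 -> active={job_A:*/5, job_B:*/2, job_C:*/12, job_D:*/5}
Op 13: unregister job_B -> active={job_A:*/5, job_C:*/12, job_D:*/5}
  job_A: interval 5, next fire after T=100 is 105
  job_C: interval 12, next fire after T=100 is 108
  job_D: interval 5, next fire after T=100 is 105
Earliest = 105, winner (lex tiebreak) = job_A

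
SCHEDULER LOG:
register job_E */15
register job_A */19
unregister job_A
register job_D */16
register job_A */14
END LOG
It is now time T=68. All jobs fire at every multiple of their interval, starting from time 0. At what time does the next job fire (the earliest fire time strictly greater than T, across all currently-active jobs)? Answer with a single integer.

Answer: 70

Derivation:
Op 1: register job_E */15 -> active={job_E:*/15}
Op 2: register job_A */19 -> active={job_A:*/19, job_E:*/15}
Op 3: unregister job_A -> active={job_E:*/15}
Op 4: register job_D */16 -> active={job_D:*/16, job_E:*/15}
Op 5: register job_A */14 -> active={job_A:*/14, job_D:*/16, job_E:*/15}
  job_A: interval 14, next fire after T=68 is 70
  job_D: interval 16, next fire after T=68 is 80
  job_E: interval 15, next fire after T=68 is 75
Earliest fire time = 70 (job job_A)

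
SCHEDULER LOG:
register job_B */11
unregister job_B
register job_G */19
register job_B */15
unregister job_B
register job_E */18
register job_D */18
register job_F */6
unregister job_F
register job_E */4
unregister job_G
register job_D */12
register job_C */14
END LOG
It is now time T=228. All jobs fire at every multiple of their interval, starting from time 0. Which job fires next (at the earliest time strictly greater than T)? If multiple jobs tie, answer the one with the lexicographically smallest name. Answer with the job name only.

Op 1: register job_B */11 -> active={job_B:*/11}
Op 2: unregister job_B -> active={}
Op 3: register job_G */19 -> active={job_G:*/19}
Op 4: register job_B */15 -> active={job_B:*/15, job_G:*/19}
Op 5: unregister job_B -> active={job_G:*/19}
Op 6: register job_E */18 -> active={job_E:*/18, job_G:*/19}
Op 7: register job_D */18 -> active={job_D:*/18, job_E:*/18, job_G:*/19}
Op 8: register job_F */6 -> active={job_D:*/18, job_E:*/18, job_F:*/6, job_G:*/19}
Op 9: unregister job_F -> active={job_D:*/18, job_E:*/18, job_G:*/19}
Op 10: register job_E */4 -> active={job_D:*/18, job_E:*/4, job_G:*/19}
Op 11: unregister job_G -> active={job_D:*/18, job_E:*/4}
Op 12: register job_D */12 -> active={job_D:*/12, job_E:*/4}
Op 13: register job_C */14 -> active={job_C:*/14, job_D:*/12, job_E:*/4}
  job_C: interval 14, next fire after T=228 is 238
  job_D: interval 12, next fire after T=228 is 240
  job_E: interval 4, next fire after T=228 is 232
Earliest = 232, winner (lex tiebreak) = job_E

Answer: job_E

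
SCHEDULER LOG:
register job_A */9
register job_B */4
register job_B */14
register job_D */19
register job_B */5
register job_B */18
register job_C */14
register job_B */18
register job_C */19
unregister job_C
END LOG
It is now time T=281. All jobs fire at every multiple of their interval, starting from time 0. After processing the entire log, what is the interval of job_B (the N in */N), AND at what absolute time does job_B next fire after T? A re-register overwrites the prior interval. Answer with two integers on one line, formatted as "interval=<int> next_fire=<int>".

Op 1: register job_A */9 -> active={job_A:*/9}
Op 2: register job_B */4 -> active={job_A:*/9, job_B:*/4}
Op 3: register job_B */14 -> active={job_A:*/9, job_B:*/14}
Op 4: register job_D */19 -> active={job_A:*/9, job_B:*/14, job_D:*/19}
Op 5: register job_B */5 -> active={job_A:*/9, job_B:*/5, job_D:*/19}
Op 6: register job_B */18 -> active={job_A:*/9, job_B:*/18, job_D:*/19}
Op 7: register job_C */14 -> active={job_A:*/9, job_B:*/18, job_C:*/14, job_D:*/19}
Op 8: register job_B */18 -> active={job_A:*/9, job_B:*/18, job_C:*/14, job_D:*/19}
Op 9: register job_C */19 -> active={job_A:*/9, job_B:*/18, job_C:*/19, job_D:*/19}
Op 10: unregister job_C -> active={job_A:*/9, job_B:*/18, job_D:*/19}
Final interval of job_B = 18
Next fire of job_B after T=281: (281//18+1)*18 = 288

Answer: interval=18 next_fire=288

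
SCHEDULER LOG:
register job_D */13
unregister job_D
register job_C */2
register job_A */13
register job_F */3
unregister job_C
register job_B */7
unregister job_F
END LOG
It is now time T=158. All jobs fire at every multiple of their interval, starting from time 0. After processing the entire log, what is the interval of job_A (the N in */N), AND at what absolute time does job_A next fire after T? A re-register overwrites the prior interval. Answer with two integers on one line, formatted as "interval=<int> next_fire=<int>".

Answer: interval=13 next_fire=169

Derivation:
Op 1: register job_D */13 -> active={job_D:*/13}
Op 2: unregister job_D -> active={}
Op 3: register job_C */2 -> active={job_C:*/2}
Op 4: register job_A */13 -> active={job_A:*/13, job_C:*/2}
Op 5: register job_F */3 -> active={job_A:*/13, job_C:*/2, job_F:*/3}
Op 6: unregister job_C -> active={job_A:*/13, job_F:*/3}
Op 7: register job_B */7 -> active={job_A:*/13, job_B:*/7, job_F:*/3}
Op 8: unregister job_F -> active={job_A:*/13, job_B:*/7}
Final interval of job_A = 13
Next fire of job_A after T=158: (158//13+1)*13 = 169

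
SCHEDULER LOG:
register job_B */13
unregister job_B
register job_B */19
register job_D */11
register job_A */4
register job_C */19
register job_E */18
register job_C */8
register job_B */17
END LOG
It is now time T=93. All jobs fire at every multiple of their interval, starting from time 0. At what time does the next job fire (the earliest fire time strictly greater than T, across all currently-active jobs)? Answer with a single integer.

Op 1: register job_B */13 -> active={job_B:*/13}
Op 2: unregister job_B -> active={}
Op 3: register job_B */19 -> active={job_B:*/19}
Op 4: register job_D */11 -> active={job_B:*/19, job_D:*/11}
Op 5: register job_A */4 -> active={job_A:*/4, job_B:*/19, job_D:*/11}
Op 6: register job_C */19 -> active={job_A:*/4, job_B:*/19, job_C:*/19, job_D:*/11}
Op 7: register job_E */18 -> active={job_A:*/4, job_B:*/19, job_C:*/19, job_D:*/11, job_E:*/18}
Op 8: register job_C */8 -> active={job_A:*/4, job_B:*/19, job_C:*/8, job_D:*/11, job_E:*/18}
Op 9: register job_B */17 -> active={job_A:*/4, job_B:*/17, job_C:*/8, job_D:*/11, job_E:*/18}
  job_A: interval 4, next fire after T=93 is 96
  job_B: interval 17, next fire after T=93 is 102
  job_C: interval 8, next fire after T=93 is 96
  job_D: interval 11, next fire after T=93 is 99
  job_E: interval 18, next fire after T=93 is 108
Earliest fire time = 96 (job job_A)

Answer: 96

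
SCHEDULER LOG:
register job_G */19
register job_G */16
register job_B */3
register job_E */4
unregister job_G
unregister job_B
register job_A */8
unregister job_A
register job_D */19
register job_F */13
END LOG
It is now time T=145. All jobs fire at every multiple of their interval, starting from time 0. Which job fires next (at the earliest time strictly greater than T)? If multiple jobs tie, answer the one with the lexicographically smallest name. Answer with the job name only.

Answer: job_E

Derivation:
Op 1: register job_G */19 -> active={job_G:*/19}
Op 2: register job_G */16 -> active={job_G:*/16}
Op 3: register job_B */3 -> active={job_B:*/3, job_G:*/16}
Op 4: register job_E */4 -> active={job_B:*/3, job_E:*/4, job_G:*/16}
Op 5: unregister job_G -> active={job_B:*/3, job_E:*/4}
Op 6: unregister job_B -> active={job_E:*/4}
Op 7: register job_A */8 -> active={job_A:*/8, job_E:*/4}
Op 8: unregister job_A -> active={job_E:*/4}
Op 9: register job_D */19 -> active={job_D:*/19, job_E:*/4}
Op 10: register job_F */13 -> active={job_D:*/19, job_E:*/4, job_F:*/13}
  job_D: interval 19, next fire after T=145 is 152
  job_E: interval 4, next fire after T=145 is 148
  job_F: interval 13, next fire after T=145 is 156
Earliest = 148, winner (lex tiebreak) = job_E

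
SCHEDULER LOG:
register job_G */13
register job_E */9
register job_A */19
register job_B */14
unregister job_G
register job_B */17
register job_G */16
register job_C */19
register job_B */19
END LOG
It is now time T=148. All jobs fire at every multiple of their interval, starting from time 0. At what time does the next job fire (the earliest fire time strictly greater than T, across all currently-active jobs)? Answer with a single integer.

Answer: 152

Derivation:
Op 1: register job_G */13 -> active={job_G:*/13}
Op 2: register job_E */9 -> active={job_E:*/9, job_G:*/13}
Op 3: register job_A */19 -> active={job_A:*/19, job_E:*/9, job_G:*/13}
Op 4: register job_B */14 -> active={job_A:*/19, job_B:*/14, job_E:*/9, job_G:*/13}
Op 5: unregister job_G -> active={job_A:*/19, job_B:*/14, job_E:*/9}
Op 6: register job_B */17 -> active={job_A:*/19, job_B:*/17, job_E:*/9}
Op 7: register job_G */16 -> active={job_A:*/19, job_B:*/17, job_E:*/9, job_G:*/16}
Op 8: register job_C */19 -> active={job_A:*/19, job_B:*/17, job_C:*/19, job_E:*/9, job_G:*/16}
Op 9: register job_B */19 -> active={job_A:*/19, job_B:*/19, job_C:*/19, job_E:*/9, job_G:*/16}
  job_A: interval 19, next fire after T=148 is 152
  job_B: interval 19, next fire after T=148 is 152
  job_C: interval 19, next fire after T=148 is 152
  job_E: interval 9, next fire after T=148 is 153
  job_G: interval 16, next fire after T=148 is 160
Earliest fire time = 152 (job job_A)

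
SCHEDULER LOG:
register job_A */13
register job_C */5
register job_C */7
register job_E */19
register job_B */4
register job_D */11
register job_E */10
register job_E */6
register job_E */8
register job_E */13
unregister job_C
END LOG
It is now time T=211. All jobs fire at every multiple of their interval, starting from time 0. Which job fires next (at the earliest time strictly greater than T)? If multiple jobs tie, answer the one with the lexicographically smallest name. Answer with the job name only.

Answer: job_B

Derivation:
Op 1: register job_A */13 -> active={job_A:*/13}
Op 2: register job_C */5 -> active={job_A:*/13, job_C:*/5}
Op 3: register job_C */7 -> active={job_A:*/13, job_C:*/7}
Op 4: register job_E */19 -> active={job_A:*/13, job_C:*/7, job_E:*/19}
Op 5: register job_B */4 -> active={job_A:*/13, job_B:*/4, job_C:*/7, job_E:*/19}
Op 6: register job_D */11 -> active={job_A:*/13, job_B:*/4, job_C:*/7, job_D:*/11, job_E:*/19}
Op 7: register job_E */10 -> active={job_A:*/13, job_B:*/4, job_C:*/7, job_D:*/11, job_E:*/10}
Op 8: register job_E */6 -> active={job_A:*/13, job_B:*/4, job_C:*/7, job_D:*/11, job_E:*/6}
Op 9: register job_E */8 -> active={job_A:*/13, job_B:*/4, job_C:*/7, job_D:*/11, job_E:*/8}
Op 10: register job_E */13 -> active={job_A:*/13, job_B:*/4, job_C:*/7, job_D:*/11, job_E:*/13}
Op 11: unregister job_C -> active={job_A:*/13, job_B:*/4, job_D:*/11, job_E:*/13}
  job_A: interval 13, next fire after T=211 is 221
  job_B: interval 4, next fire after T=211 is 212
  job_D: interval 11, next fire after T=211 is 220
  job_E: interval 13, next fire after T=211 is 221
Earliest = 212, winner (lex tiebreak) = job_B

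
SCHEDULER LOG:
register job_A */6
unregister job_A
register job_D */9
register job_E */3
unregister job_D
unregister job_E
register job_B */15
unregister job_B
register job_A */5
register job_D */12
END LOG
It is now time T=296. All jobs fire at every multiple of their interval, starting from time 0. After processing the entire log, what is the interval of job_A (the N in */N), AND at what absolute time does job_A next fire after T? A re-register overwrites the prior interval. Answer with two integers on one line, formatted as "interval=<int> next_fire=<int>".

Answer: interval=5 next_fire=300

Derivation:
Op 1: register job_A */6 -> active={job_A:*/6}
Op 2: unregister job_A -> active={}
Op 3: register job_D */9 -> active={job_D:*/9}
Op 4: register job_E */3 -> active={job_D:*/9, job_E:*/3}
Op 5: unregister job_D -> active={job_E:*/3}
Op 6: unregister job_E -> active={}
Op 7: register job_B */15 -> active={job_B:*/15}
Op 8: unregister job_B -> active={}
Op 9: register job_A */5 -> active={job_A:*/5}
Op 10: register job_D */12 -> active={job_A:*/5, job_D:*/12}
Final interval of job_A = 5
Next fire of job_A after T=296: (296//5+1)*5 = 300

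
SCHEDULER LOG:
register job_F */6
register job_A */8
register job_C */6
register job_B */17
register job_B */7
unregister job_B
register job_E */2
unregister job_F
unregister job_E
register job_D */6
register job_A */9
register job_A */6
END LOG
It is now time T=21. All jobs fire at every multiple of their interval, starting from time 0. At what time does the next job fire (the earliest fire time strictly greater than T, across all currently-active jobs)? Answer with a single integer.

Op 1: register job_F */6 -> active={job_F:*/6}
Op 2: register job_A */8 -> active={job_A:*/8, job_F:*/6}
Op 3: register job_C */6 -> active={job_A:*/8, job_C:*/6, job_F:*/6}
Op 4: register job_B */17 -> active={job_A:*/8, job_B:*/17, job_C:*/6, job_F:*/6}
Op 5: register job_B */7 -> active={job_A:*/8, job_B:*/7, job_C:*/6, job_F:*/6}
Op 6: unregister job_B -> active={job_A:*/8, job_C:*/6, job_F:*/6}
Op 7: register job_E */2 -> active={job_A:*/8, job_C:*/6, job_E:*/2, job_F:*/6}
Op 8: unregister job_F -> active={job_A:*/8, job_C:*/6, job_E:*/2}
Op 9: unregister job_E -> active={job_A:*/8, job_C:*/6}
Op 10: register job_D */6 -> active={job_A:*/8, job_C:*/6, job_D:*/6}
Op 11: register job_A */9 -> active={job_A:*/9, job_C:*/6, job_D:*/6}
Op 12: register job_A */6 -> active={job_A:*/6, job_C:*/6, job_D:*/6}
  job_A: interval 6, next fire after T=21 is 24
  job_C: interval 6, next fire after T=21 is 24
  job_D: interval 6, next fire after T=21 is 24
Earliest fire time = 24 (job job_A)

Answer: 24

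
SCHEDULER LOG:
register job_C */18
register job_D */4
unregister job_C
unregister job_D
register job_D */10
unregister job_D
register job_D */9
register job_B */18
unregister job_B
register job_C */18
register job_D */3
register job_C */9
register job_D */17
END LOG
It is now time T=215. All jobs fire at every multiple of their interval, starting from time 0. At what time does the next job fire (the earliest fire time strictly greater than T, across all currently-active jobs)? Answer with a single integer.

Op 1: register job_C */18 -> active={job_C:*/18}
Op 2: register job_D */4 -> active={job_C:*/18, job_D:*/4}
Op 3: unregister job_C -> active={job_D:*/4}
Op 4: unregister job_D -> active={}
Op 5: register job_D */10 -> active={job_D:*/10}
Op 6: unregister job_D -> active={}
Op 7: register job_D */9 -> active={job_D:*/9}
Op 8: register job_B */18 -> active={job_B:*/18, job_D:*/9}
Op 9: unregister job_B -> active={job_D:*/9}
Op 10: register job_C */18 -> active={job_C:*/18, job_D:*/9}
Op 11: register job_D */3 -> active={job_C:*/18, job_D:*/3}
Op 12: register job_C */9 -> active={job_C:*/9, job_D:*/3}
Op 13: register job_D */17 -> active={job_C:*/9, job_D:*/17}
  job_C: interval 9, next fire after T=215 is 216
  job_D: interval 17, next fire after T=215 is 221
Earliest fire time = 216 (job job_C)

Answer: 216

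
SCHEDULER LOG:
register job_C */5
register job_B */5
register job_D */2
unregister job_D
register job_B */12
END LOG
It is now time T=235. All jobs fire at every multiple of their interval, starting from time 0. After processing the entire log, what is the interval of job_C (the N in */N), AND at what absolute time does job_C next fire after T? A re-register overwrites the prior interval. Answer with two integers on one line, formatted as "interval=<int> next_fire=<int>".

Op 1: register job_C */5 -> active={job_C:*/5}
Op 2: register job_B */5 -> active={job_B:*/5, job_C:*/5}
Op 3: register job_D */2 -> active={job_B:*/5, job_C:*/5, job_D:*/2}
Op 4: unregister job_D -> active={job_B:*/5, job_C:*/5}
Op 5: register job_B */12 -> active={job_B:*/12, job_C:*/5}
Final interval of job_C = 5
Next fire of job_C after T=235: (235//5+1)*5 = 240

Answer: interval=5 next_fire=240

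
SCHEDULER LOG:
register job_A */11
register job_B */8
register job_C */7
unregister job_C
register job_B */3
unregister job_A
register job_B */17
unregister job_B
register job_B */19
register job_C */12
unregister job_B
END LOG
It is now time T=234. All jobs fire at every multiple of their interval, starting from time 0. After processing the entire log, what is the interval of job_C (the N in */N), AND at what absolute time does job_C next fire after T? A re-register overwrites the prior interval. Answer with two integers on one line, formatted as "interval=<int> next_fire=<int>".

Op 1: register job_A */11 -> active={job_A:*/11}
Op 2: register job_B */8 -> active={job_A:*/11, job_B:*/8}
Op 3: register job_C */7 -> active={job_A:*/11, job_B:*/8, job_C:*/7}
Op 4: unregister job_C -> active={job_A:*/11, job_B:*/8}
Op 5: register job_B */3 -> active={job_A:*/11, job_B:*/3}
Op 6: unregister job_A -> active={job_B:*/3}
Op 7: register job_B */17 -> active={job_B:*/17}
Op 8: unregister job_B -> active={}
Op 9: register job_B */19 -> active={job_B:*/19}
Op 10: register job_C */12 -> active={job_B:*/19, job_C:*/12}
Op 11: unregister job_B -> active={job_C:*/12}
Final interval of job_C = 12
Next fire of job_C after T=234: (234//12+1)*12 = 240

Answer: interval=12 next_fire=240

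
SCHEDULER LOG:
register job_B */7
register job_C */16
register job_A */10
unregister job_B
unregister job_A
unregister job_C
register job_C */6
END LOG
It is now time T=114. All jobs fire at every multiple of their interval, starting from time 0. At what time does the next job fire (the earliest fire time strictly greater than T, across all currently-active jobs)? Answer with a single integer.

Answer: 120

Derivation:
Op 1: register job_B */7 -> active={job_B:*/7}
Op 2: register job_C */16 -> active={job_B:*/7, job_C:*/16}
Op 3: register job_A */10 -> active={job_A:*/10, job_B:*/7, job_C:*/16}
Op 4: unregister job_B -> active={job_A:*/10, job_C:*/16}
Op 5: unregister job_A -> active={job_C:*/16}
Op 6: unregister job_C -> active={}
Op 7: register job_C */6 -> active={job_C:*/6}
  job_C: interval 6, next fire after T=114 is 120
Earliest fire time = 120 (job job_C)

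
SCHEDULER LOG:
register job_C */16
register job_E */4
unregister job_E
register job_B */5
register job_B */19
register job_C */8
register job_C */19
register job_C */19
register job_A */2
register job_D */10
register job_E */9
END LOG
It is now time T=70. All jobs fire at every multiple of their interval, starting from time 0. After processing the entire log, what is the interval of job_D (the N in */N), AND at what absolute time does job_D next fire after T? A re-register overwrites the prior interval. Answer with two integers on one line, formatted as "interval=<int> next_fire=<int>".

Answer: interval=10 next_fire=80

Derivation:
Op 1: register job_C */16 -> active={job_C:*/16}
Op 2: register job_E */4 -> active={job_C:*/16, job_E:*/4}
Op 3: unregister job_E -> active={job_C:*/16}
Op 4: register job_B */5 -> active={job_B:*/5, job_C:*/16}
Op 5: register job_B */19 -> active={job_B:*/19, job_C:*/16}
Op 6: register job_C */8 -> active={job_B:*/19, job_C:*/8}
Op 7: register job_C */19 -> active={job_B:*/19, job_C:*/19}
Op 8: register job_C */19 -> active={job_B:*/19, job_C:*/19}
Op 9: register job_A */2 -> active={job_A:*/2, job_B:*/19, job_C:*/19}
Op 10: register job_D */10 -> active={job_A:*/2, job_B:*/19, job_C:*/19, job_D:*/10}
Op 11: register job_E */9 -> active={job_A:*/2, job_B:*/19, job_C:*/19, job_D:*/10, job_E:*/9}
Final interval of job_D = 10
Next fire of job_D after T=70: (70//10+1)*10 = 80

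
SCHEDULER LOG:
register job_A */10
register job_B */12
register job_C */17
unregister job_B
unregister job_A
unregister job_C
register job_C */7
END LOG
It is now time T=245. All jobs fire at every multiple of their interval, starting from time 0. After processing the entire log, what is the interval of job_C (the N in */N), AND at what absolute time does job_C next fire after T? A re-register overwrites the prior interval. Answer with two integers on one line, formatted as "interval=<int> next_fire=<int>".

Answer: interval=7 next_fire=252

Derivation:
Op 1: register job_A */10 -> active={job_A:*/10}
Op 2: register job_B */12 -> active={job_A:*/10, job_B:*/12}
Op 3: register job_C */17 -> active={job_A:*/10, job_B:*/12, job_C:*/17}
Op 4: unregister job_B -> active={job_A:*/10, job_C:*/17}
Op 5: unregister job_A -> active={job_C:*/17}
Op 6: unregister job_C -> active={}
Op 7: register job_C */7 -> active={job_C:*/7}
Final interval of job_C = 7
Next fire of job_C after T=245: (245//7+1)*7 = 252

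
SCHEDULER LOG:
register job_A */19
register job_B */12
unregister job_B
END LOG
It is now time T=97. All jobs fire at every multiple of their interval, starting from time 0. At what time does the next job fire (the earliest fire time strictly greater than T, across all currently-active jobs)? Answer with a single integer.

Answer: 114

Derivation:
Op 1: register job_A */19 -> active={job_A:*/19}
Op 2: register job_B */12 -> active={job_A:*/19, job_B:*/12}
Op 3: unregister job_B -> active={job_A:*/19}
  job_A: interval 19, next fire after T=97 is 114
Earliest fire time = 114 (job job_A)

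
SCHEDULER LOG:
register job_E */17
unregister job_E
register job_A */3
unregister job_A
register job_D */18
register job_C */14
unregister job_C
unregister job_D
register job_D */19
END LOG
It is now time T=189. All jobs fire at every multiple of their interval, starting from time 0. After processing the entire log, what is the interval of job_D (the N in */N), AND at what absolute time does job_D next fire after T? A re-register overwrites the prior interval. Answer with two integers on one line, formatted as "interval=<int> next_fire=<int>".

Answer: interval=19 next_fire=190

Derivation:
Op 1: register job_E */17 -> active={job_E:*/17}
Op 2: unregister job_E -> active={}
Op 3: register job_A */3 -> active={job_A:*/3}
Op 4: unregister job_A -> active={}
Op 5: register job_D */18 -> active={job_D:*/18}
Op 6: register job_C */14 -> active={job_C:*/14, job_D:*/18}
Op 7: unregister job_C -> active={job_D:*/18}
Op 8: unregister job_D -> active={}
Op 9: register job_D */19 -> active={job_D:*/19}
Final interval of job_D = 19
Next fire of job_D after T=189: (189//19+1)*19 = 190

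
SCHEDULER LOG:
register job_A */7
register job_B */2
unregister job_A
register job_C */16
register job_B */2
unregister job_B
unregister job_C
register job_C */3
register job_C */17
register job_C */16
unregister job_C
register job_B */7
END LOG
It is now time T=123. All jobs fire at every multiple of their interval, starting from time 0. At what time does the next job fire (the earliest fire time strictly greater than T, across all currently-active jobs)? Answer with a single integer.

Op 1: register job_A */7 -> active={job_A:*/7}
Op 2: register job_B */2 -> active={job_A:*/7, job_B:*/2}
Op 3: unregister job_A -> active={job_B:*/2}
Op 4: register job_C */16 -> active={job_B:*/2, job_C:*/16}
Op 5: register job_B */2 -> active={job_B:*/2, job_C:*/16}
Op 6: unregister job_B -> active={job_C:*/16}
Op 7: unregister job_C -> active={}
Op 8: register job_C */3 -> active={job_C:*/3}
Op 9: register job_C */17 -> active={job_C:*/17}
Op 10: register job_C */16 -> active={job_C:*/16}
Op 11: unregister job_C -> active={}
Op 12: register job_B */7 -> active={job_B:*/7}
  job_B: interval 7, next fire after T=123 is 126
Earliest fire time = 126 (job job_B)

Answer: 126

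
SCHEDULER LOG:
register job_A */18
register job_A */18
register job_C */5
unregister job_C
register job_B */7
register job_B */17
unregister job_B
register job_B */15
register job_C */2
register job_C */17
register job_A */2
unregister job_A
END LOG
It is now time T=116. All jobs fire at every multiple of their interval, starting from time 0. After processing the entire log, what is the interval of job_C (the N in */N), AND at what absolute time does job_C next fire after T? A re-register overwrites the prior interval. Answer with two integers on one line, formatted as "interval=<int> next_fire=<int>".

Op 1: register job_A */18 -> active={job_A:*/18}
Op 2: register job_A */18 -> active={job_A:*/18}
Op 3: register job_C */5 -> active={job_A:*/18, job_C:*/5}
Op 4: unregister job_C -> active={job_A:*/18}
Op 5: register job_B */7 -> active={job_A:*/18, job_B:*/7}
Op 6: register job_B */17 -> active={job_A:*/18, job_B:*/17}
Op 7: unregister job_B -> active={job_A:*/18}
Op 8: register job_B */15 -> active={job_A:*/18, job_B:*/15}
Op 9: register job_C */2 -> active={job_A:*/18, job_B:*/15, job_C:*/2}
Op 10: register job_C */17 -> active={job_A:*/18, job_B:*/15, job_C:*/17}
Op 11: register job_A */2 -> active={job_A:*/2, job_B:*/15, job_C:*/17}
Op 12: unregister job_A -> active={job_B:*/15, job_C:*/17}
Final interval of job_C = 17
Next fire of job_C after T=116: (116//17+1)*17 = 119

Answer: interval=17 next_fire=119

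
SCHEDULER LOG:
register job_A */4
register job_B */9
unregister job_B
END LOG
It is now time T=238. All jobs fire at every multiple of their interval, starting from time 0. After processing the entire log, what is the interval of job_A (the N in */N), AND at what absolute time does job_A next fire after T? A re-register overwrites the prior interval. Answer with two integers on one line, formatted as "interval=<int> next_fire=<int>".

Op 1: register job_A */4 -> active={job_A:*/4}
Op 2: register job_B */9 -> active={job_A:*/4, job_B:*/9}
Op 3: unregister job_B -> active={job_A:*/4}
Final interval of job_A = 4
Next fire of job_A after T=238: (238//4+1)*4 = 240

Answer: interval=4 next_fire=240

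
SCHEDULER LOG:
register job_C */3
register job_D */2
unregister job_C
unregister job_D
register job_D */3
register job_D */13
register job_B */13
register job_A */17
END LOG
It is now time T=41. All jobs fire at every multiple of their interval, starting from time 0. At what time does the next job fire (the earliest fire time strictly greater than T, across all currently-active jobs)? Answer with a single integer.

Answer: 51

Derivation:
Op 1: register job_C */3 -> active={job_C:*/3}
Op 2: register job_D */2 -> active={job_C:*/3, job_D:*/2}
Op 3: unregister job_C -> active={job_D:*/2}
Op 4: unregister job_D -> active={}
Op 5: register job_D */3 -> active={job_D:*/3}
Op 6: register job_D */13 -> active={job_D:*/13}
Op 7: register job_B */13 -> active={job_B:*/13, job_D:*/13}
Op 8: register job_A */17 -> active={job_A:*/17, job_B:*/13, job_D:*/13}
  job_A: interval 17, next fire after T=41 is 51
  job_B: interval 13, next fire after T=41 is 52
  job_D: interval 13, next fire after T=41 is 52
Earliest fire time = 51 (job job_A)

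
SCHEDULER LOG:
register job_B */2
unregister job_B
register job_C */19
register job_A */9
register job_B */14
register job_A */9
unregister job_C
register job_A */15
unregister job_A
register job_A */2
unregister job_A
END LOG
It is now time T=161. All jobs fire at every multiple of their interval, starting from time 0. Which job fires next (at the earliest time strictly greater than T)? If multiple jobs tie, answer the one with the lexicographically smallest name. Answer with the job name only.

Answer: job_B

Derivation:
Op 1: register job_B */2 -> active={job_B:*/2}
Op 2: unregister job_B -> active={}
Op 3: register job_C */19 -> active={job_C:*/19}
Op 4: register job_A */9 -> active={job_A:*/9, job_C:*/19}
Op 5: register job_B */14 -> active={job_A:*/9, job_B:*/14, job_C:*/19}
Op 6: register job_A */9 -> active={job_A:*/9, job_B:*/14, job_C:*/19}
Op 7: unregister job_C -> active={job_A:*/9, job_B:*/14}
Op 8: register job_A */15 -> active={job_A:*/15, job_B:*/14}
Op 9: unregister job_A -> active={job_B:*/14}
Op 10: register job_A */2 -> active={job_A:*/2, job_B:*/14}
Op 11: unregister job_A -> active={job_B:*/14}
  job_B: interval 14, next fire after T=161 is 168
Earliest = 168, winner (lex tiebreak) = job_B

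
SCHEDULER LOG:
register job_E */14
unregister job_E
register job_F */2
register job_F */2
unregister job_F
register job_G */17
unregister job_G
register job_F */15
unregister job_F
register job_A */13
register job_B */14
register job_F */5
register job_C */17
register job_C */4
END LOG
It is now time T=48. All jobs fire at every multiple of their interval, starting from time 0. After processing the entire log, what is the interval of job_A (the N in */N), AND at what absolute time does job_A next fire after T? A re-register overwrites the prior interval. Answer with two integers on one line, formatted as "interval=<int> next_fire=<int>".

Op 1: register job_E */14 -> active={job_E:*/14}
Op 2: unregister job_E -> active={}
Op 3: register job_F */2 -> active={job_F:*/2}
Op 4: register job_F */2 -> active={job_F:*/2}
Op 5: unregister job_F -> active={}
Op 6: register job_G */17 -> active={job_G:*/17}
Op 7: unregister job_G -> active={}
Op 8: register job_F */15 -> active={job_F:*/15}
Op 9: unregister job_F -> active={}
Op 10: register job_A */13 -> active={job_A:*/13}
Op 11: register job_B */14 -> active={job_A:*/13, job_B:*/14}
Op 12: register job_F */5 -> active={job_A:*/13, job_B:*/14, job_F:*/5}
Op 13: register job_C */17 -> active={job_A:*/13, job_B:*/14, job_C:*/17, job_F:*/5}
Op 14: register job_C */4 -> active={job_A:*/13, job_B:*/14, job_C:*/4, job_F:*/5}
Final interval of job_A = 13
Next fire of job_A after T=48: (48//13+1)*13 = 52

Answer: interval=13 next_fire=52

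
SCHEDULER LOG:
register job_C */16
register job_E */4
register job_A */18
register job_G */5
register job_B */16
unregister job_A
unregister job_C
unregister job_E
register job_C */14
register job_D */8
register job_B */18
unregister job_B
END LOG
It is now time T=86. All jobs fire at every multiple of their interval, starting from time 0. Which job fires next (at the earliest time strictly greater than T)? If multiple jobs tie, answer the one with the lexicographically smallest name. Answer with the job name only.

Answer: job_D

Derivation:
Op 1: register job_C */16 -> active={job_C:*/16}
Op 2: register job_E */4 -> active={job_C:*/16, job_E:*/4}
Op 3: register job_A */18 -> active={job_A:*/18, job_C:*/16, job_E:*/4}
Op 4: register job_G */5 -> active={job_A:*/18, job_C:*/16, job_E:*/4, job_G:*/5}
Op 5: register job_B */16 -> active={job_A:*/18, job_B:*/16, job_C:*/16, job_E:*/4, job_G:*/5}
Op 6: unregister job_A -> active={job_B:*/16, job_C:*/16, job_E:*/4, job_G:*/5}
Op 7: unregister job_C -> active={job_B:*/16, job_E:*/4, job_G:*/5}
Op 8: unregister job_E -> active={job_B:*/16, job_G:*/5}
Op 9: register job_C */14 -> active={job_B:*/16, job_C:*/14, job_G:*/5}
Op 10: register job_D */8 -> active={job_B:*/16, job_C:*/14, job_D:*/8, job_G:*/5}
Op 11: register job_B */18 -> active={job_B:*/18, job_C:*/14, job_D:*/8, job_G:*/5}
Op 12: unregister job_B -> active={job_C:*/14, job_D:*/8, job_G:*/5}
  job_C: interval 14, next fire after T=86 is 98
  job_D: interval 8, next fire after T=86 is 88
  job_G: interval 5, next fire after T=86 is 90
Earliest = 88, winner (lex tiebreak) = job_D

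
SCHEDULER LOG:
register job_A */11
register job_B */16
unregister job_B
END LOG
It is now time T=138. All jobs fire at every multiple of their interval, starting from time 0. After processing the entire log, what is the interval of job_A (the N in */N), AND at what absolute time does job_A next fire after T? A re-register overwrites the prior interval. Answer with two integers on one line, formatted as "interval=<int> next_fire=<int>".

Answer: interval=11 next_fire=143

Derivation:
Op 1: register job_A */11 -> active={job_A:*/11}
Op 2: register job_B */16 -> active={job_A:*/11, job_B:*/16}
Op 3: unregister job_B -> active={job_A:*/11}
Final interval of job_A = 11
Next fire of job_A after T=138: (138//11+1)*11 = 143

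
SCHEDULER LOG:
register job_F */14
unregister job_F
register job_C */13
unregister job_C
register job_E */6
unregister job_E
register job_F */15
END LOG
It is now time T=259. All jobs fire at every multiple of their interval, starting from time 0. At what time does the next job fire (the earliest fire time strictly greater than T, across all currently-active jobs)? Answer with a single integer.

Answer: 270

Derivation:
Op 1: register job_F */14 -> active={job_F:*/14}
Op 2: unregister job_F -> active={}
Op 3: register job_C */13 -> active={job_C:*/13}
Op 4: unregister job_C -> active={}
Op 5: register job_E */6 -> active={job_E:*/6}
Op 6: unregister job_E -> active={}
Op 7: register job_F */15 -> active={job_F:*/15}
  job_F: interval 15, next fire after T=259 is 270
Earliest fire time = 270 (job job_F)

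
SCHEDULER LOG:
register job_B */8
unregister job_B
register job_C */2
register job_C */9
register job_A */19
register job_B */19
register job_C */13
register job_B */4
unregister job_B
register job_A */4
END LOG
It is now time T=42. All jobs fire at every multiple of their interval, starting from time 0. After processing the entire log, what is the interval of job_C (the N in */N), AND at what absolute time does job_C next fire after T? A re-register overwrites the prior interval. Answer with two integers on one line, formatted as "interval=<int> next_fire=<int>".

Op 1: register job_B */8 -> active={job_B:*/8}
Op 2: unregister job_B -> active={}
Op 3: register job_C */2 -> active={job_C:*/2}
Op 4: register job_C */9 -> active={job_C:*/9}
Op 5: register job_A */19 -> active={job_A:*/19, job_C:*/9}
Op 6: register job_B */19 -> active={job_A:*/19, job_B:*/19, job_C:*/9}
Op 7: register job_C */13 -> active={job_A:*/19, job_B:*/19, job_C:*/13}
Op 8: register job_B */4 -> active={job_A:*/19, job_B:*/4, job_C:*/13}
Op 9: unregister job_B -> active={job_A:*/19, job_C:*/13}
Op 10: register job_A */4 -> active={job_A:*/4, job_C:*/13}
Final interval of job_C = 13
Next fire of job_C after T=42: (42//13+1)*13 = 52

Answer: interval=13 next_fire=52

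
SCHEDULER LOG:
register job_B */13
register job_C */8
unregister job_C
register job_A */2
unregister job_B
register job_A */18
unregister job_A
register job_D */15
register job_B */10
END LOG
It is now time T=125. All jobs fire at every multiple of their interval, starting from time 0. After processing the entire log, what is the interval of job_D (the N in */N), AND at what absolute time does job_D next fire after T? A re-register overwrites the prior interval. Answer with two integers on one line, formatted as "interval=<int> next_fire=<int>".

Op 1: register job_B */13 -> active={job_B:*/13}
Op 2: register job_C */8 -> active={job_B:*/13, job_C:*/8}
Op 3: unregister job_C -> active={job_B:*/13}
Op 4: register job_A */2 -> active={job_A:*/2, job_B:*/13}
Op 5: unregister job_B -> active={job_A:*/2}
Op 6: register job_A */18 -> active={job_A:*/18}
Op 7: unregister job_A -> active={}
Op 8: register job_D */15 -> active={job_D:*/15}
Op 9: register job_B */10 -> active={job_B:*/10, job_D:*/15}
Final interval of job_D = 15
Next fire of job_D after T=125: (125//15+1)*15 = 135

Answer: interval=15 next_fire=135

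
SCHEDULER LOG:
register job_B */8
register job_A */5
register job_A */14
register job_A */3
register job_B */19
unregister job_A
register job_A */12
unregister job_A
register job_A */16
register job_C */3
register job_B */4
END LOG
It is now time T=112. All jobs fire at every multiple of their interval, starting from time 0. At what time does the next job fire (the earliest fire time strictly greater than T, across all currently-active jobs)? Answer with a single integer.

Answer: 114

Derivation:
Op 1: register job_B */8 -> active={job_B:*/8}
Op 2: register job_A */5 -> active={job_A:*/5, job_B:*/8}
Op 3: register job_A */14 -> active={job_A:*/14, job_B:*/8}
Op 4: register job_A */3 -> active={job_A:*/3, job_B:*/8}
Op 5: register job_B */19 -> active={job_A:*/3, job_B:*/19}
Op 6: unregister job_A -> active={job_B:*/19}
Op 7: register job_A */12 -> active={job_A:*/12, job_B:*/19}
Op 8: unregister job_A -> active={job_B:*/19}
Op 9: register job_A */16 -> active={job_A:*/16, job_B:*/19}
Op 10: register job_C */3 -> active={job_A:*/16, job_B:*/19, job_C:*/3}
Op 11: register job_B */4 -> active={job_A:*/16, job_B:*/4, job_C:*/3}
  job_A: interval 16, next fire after T=112 is 128
  job_B: interval 4, next fire after T=112 is 116
  job_C: interval 3, next fire after T=112 is 114
Earliest fire time = 114 (job job_C)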